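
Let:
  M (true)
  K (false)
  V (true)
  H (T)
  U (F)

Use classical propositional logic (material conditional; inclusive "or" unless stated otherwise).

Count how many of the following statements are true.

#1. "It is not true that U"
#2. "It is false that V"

#1: Parsed as ~U

~U = ~F = T
Thus #1 is true.

#2: This is ~V.

~V = ~T = F
Thus #2 is false.

1 of the 2 statements is true (#1).

1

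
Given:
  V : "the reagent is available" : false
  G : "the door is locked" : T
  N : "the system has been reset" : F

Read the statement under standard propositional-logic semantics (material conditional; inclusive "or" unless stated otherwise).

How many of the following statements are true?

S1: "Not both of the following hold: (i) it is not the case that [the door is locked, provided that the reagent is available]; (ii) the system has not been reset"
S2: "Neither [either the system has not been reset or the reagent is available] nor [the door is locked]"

S1: Formalization: not (V -> G) nand not N

V -> G = False -> True = True
not (V -> G) = not True = False
not N = not False = True
not (V -> G) nand not N = False nand True = True
Hence S1 is true.

S2: In symbols: (not N or V) nor G

not N = not False = True
not N or V = True or False = True
(not N or V) nor G = True nor True = False
Hence S2 is false.

1 of the 2 statements is true.

1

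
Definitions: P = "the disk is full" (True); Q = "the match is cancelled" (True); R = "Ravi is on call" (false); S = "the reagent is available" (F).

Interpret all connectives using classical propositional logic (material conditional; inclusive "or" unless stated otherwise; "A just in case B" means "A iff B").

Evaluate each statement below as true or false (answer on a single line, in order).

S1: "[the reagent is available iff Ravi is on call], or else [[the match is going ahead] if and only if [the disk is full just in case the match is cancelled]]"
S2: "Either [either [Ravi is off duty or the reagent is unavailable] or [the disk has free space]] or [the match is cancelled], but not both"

S1: In symbols: (S iff R) or (not Q iff (P iff Q))

S iff R = False iff False = True
not Q = not True = False
P iff Q = True iff True = True
not Q iff (P iff Q) = False iff True = False
(S iff R) or (not Q iff (P iff Q)) = True or False = True
Hence S1 is true.

S2: Formalization: ((not R or not S) or not P) xor Q

not R = not False = True
not S = not False = True
not R or not S = True or True = True
not P = not True = False
(not R or not S) or not P = True or False = True
((not R or not S) or not P) xor Q = True xor True = False
Thus S2 is false.

S1 True, S2 False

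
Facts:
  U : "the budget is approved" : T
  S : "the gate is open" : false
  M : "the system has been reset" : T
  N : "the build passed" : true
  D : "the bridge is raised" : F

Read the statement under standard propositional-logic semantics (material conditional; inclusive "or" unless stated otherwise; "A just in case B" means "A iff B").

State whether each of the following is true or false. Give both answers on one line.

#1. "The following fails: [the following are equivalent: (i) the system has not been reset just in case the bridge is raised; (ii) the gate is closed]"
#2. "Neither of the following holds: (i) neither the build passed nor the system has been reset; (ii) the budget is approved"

#1 False, #2 False

#1: In symbols: ~((~M <-> D) <-> ~S)

~M = ~T = F
~M <-> D = F <-> F = T
~S = ~F = T
(~M <-> D) <-> ~S = T <-> T = T
~((~M <-> D) <-> ~S) = ~T = F
Thus #1 is false.

#2: This is (N nor M) nor U.

N nor M = T nor T = F
(N nor M) nor U = F nor T = F
Hence #2 is false.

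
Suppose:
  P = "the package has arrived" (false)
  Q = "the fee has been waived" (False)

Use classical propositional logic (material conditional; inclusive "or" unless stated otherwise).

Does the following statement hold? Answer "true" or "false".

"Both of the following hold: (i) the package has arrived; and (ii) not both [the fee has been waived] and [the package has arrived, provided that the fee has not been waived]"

Formalization: P and (Q nand (not Q -> P))

not Q = not False = True
not Q -> P = True -> False = False
Q nand (not Q -> P) = False nand False = True
P and (Q nand (not Q -> P)) = False and True = False

false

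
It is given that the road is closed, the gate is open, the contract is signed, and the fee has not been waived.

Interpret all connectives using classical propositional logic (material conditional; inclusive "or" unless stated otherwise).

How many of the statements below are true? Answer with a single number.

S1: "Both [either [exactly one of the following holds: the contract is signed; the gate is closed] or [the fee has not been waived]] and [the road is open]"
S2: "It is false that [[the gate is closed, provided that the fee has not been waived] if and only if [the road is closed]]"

Let M = "the contract is signed" (T), S = "the gate is open" (T), G = "the fee has been waived" (F), W = "the road is closed" (T).

S1: Parsed as ((M xor ~S) | ~G) & ~W

~S = ~T = F
M xor ~S = T xor F = T
~G = ~F = T
(M xor ~S) | ~G = T | T = T
~W = ~T = F
((M xor ~S) | ~G) & ~W = T & F = F
Thus S1 is false.

S2: Formalization: ~((~G -> ~S) <-> W)

~G = ~F = T
~S = ~T = F
~G -> ~S = T -> F = F
(~G -> ~S) <-> W = F <-> T = F
~((~G -> ~S) <-> W) = ~F = T
So S2 is true.

True statements: 1.

1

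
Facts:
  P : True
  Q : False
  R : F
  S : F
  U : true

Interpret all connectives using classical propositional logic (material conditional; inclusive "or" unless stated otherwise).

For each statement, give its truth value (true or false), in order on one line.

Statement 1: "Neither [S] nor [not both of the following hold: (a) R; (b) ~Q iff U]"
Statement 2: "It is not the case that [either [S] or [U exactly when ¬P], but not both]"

Statement 1 False; Statement 2 True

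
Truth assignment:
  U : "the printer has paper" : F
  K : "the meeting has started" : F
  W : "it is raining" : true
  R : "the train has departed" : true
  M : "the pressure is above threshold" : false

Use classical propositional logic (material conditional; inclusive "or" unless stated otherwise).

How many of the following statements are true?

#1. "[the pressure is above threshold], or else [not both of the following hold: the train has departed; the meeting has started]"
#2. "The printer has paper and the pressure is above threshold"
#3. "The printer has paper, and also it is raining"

1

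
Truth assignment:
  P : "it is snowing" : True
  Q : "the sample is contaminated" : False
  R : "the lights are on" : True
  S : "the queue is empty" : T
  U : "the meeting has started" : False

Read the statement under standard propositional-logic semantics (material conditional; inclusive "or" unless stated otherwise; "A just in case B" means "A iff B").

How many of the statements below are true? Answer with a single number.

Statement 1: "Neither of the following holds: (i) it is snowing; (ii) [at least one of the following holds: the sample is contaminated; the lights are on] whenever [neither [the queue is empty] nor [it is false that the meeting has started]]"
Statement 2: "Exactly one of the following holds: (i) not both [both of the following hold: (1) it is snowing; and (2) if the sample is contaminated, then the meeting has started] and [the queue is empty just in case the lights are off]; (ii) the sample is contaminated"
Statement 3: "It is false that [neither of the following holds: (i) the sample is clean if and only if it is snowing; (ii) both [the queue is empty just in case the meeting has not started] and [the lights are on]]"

2

Statement 1: This is P nor ((S nor not U) -> (Q or R)).

not U = not False = True
S nor not U = True nor True = False
Q or R = False or True = True
(S nor not U) -> (Q or R) = False -> True = True
P nor ((S nor not U) -> (Q or R)) = True nor True = False
Hence Statement 1 is false.

Statement 2: Parsed as ((P and (Q -> U)) nand (S iff not R)) xor Q

Q -> U = False -> False = True
P and (Q -> U) = True and True = True
not R = not True = False
S iff not R = True iff False = False
(P and (Q -> U)) nand (S iff not R) = True nand False = True
((P and (Q -> U)) nand (S iff not R)) xor Q = True xor False = True
Hence Statement 2 is true.

Statement 3: This is not ((not Q iff P) nor ((S iff not U) and R)).

not Q = not False = True
not Q iff P = True iff True = True
not U = not False = True
S iff not U = True iff True = True
(S iff not U) and R = True and True = True
(not Q iff P) nor ((S iff not U) and R) = True nor True = False
not ((not Q iff P) nor ((S iff not U) and R)) = not False = True
Hence Statement 3 is true.

2 of the 3 statements are true (Statement 2, Statement 3).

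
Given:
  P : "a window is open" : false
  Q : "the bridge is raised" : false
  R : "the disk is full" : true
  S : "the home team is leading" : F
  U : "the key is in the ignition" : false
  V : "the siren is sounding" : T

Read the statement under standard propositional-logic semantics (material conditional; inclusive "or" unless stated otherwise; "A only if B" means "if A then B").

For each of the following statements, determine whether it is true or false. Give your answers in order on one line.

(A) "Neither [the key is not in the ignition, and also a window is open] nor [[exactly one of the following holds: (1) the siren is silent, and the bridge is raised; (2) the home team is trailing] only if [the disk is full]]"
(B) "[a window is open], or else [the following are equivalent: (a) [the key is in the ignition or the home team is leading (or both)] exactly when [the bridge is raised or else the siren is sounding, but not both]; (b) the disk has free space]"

(A): Formalization: (~U & P) nor (((~V & Q) xor ~S) -> R)

~U = ~F = T
~U & P = T & F = F
~V = ~T = F
~V & Q = F & F = F
~S = ~F = T
(~V & Q) xor ~S = F xor T = T
((~V & Q) xor ~S) -> R = T -> T = T
(~U & P) nor (((~V & Q) xor ~S) -> R) = F nor T = F
So (A) is false.

(B): Parsed as P | (((U | S) <-> (Q xor V)) <-> ~R)

U | S = F | F = F
Q xor V = F xor T = T
(U | S) <-> (Q xor V) = F <-> T = F
~R = ~T = F
((U | S) <-> (Q xor V)) <-> ~R = F <-> F = T
P | (((U | S) <-> (Q xor V)) <-> ~R) = F | T = T
Thus (B) is true.

(A) false / (B) true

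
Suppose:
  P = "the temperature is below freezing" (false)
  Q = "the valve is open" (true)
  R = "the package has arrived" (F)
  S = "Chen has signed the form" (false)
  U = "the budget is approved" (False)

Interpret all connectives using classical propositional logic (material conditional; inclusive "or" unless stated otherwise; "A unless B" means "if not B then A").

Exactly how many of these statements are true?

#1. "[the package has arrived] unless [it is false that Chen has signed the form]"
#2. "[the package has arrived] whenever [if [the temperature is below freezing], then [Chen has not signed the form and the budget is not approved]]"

#1: Formalization: R | ~S

~S = ~F = T
R | ~S = F | T = T
Hence #1 is true.

#2: In symbols: (P -> (~S & ~U)) -> R

~S = ~F = T
~U = ~F = T
~S & ~U = T & T = T
P -> (~S & ~U) = F -> T = T
(P -> (~S & ~U)) -> R = T -> F = F
So #2 is false.

1 of the 2 statements is true (#1).

1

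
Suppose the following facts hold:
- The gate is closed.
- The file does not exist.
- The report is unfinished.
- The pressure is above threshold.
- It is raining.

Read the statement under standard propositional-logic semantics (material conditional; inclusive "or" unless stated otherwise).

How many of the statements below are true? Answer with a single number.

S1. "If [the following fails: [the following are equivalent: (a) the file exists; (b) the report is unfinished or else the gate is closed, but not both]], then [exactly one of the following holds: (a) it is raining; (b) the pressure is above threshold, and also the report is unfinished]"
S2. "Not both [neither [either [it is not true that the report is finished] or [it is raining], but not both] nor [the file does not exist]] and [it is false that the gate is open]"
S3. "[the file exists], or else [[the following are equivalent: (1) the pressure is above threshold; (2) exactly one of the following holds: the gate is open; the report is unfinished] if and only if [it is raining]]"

3

Let G = "the file exists" (F), L = "the report is finished" (F), M = "the gate is open" (F), H = "it is raining" (T), V = "the pressure is above threshold" (T).

S1: This is ~(G <-> (~L xor ~M)) -> (H xor (V & ~L)).

~L = ~F = T
~M = ~F = T
~L xor ~M = T xor T = F
G <-> (~L xor ~M) = F <-> F = T
~(G <-> (~L xor ~M)) = ~T = F
~L = ~F = T
V & ~L = T & T = T
H xor (V & ~L) = T xor T = F
~(G <-> (~L xor ~M)) -> (H xor (V & ~L)) = F -> F = T
Hence S1 is true.

S2: This is ((~L xor H) nor ~G) nand ~M.

~L = ~F = T
~L xor H = T xor T = F
~G = ~F = T
(~L xor H) nor ~G = F nor T = F
~M = ~F = T
((~L xor H) nor ~G) nand ~M = F nand T = T
Hence S2 is true.

S3: In symbols: G | ((V <-> (M xor ~L)) <-> H)

~L = ~F = T
M xor ~L = F xor T = T
V <-> (M xor ~L) = T <-> T = T
(V <-> (M xor ~L)) <-> H = T <-> T = T
G | ((V <-> (M xor ~L)) <-> H) = F | T = T
Hence S3 is true.

Count: 3.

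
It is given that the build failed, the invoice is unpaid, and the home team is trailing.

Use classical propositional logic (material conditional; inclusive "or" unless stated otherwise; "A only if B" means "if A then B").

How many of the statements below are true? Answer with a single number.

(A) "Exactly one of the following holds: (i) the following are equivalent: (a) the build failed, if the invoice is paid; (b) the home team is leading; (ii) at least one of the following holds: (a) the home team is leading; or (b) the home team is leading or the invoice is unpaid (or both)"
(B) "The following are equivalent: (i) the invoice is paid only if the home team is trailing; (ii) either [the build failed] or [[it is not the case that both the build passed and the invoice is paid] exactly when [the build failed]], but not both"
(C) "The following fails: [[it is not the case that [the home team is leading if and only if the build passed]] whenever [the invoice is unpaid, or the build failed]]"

2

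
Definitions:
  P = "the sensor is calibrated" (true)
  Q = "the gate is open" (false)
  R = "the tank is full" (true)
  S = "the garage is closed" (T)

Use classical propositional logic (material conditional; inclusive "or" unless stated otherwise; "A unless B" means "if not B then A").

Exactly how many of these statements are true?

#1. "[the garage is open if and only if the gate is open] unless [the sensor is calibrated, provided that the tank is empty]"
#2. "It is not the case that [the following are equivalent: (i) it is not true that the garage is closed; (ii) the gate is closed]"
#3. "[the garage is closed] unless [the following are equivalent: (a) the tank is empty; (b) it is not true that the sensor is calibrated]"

#1: This is (~S <-> Q) | (~R -> P).

~S = ~T = F
~S <-> Q = F <-> F = T
~R = ~T = F
~R -> P = F -> T = T
(~S <-> Q) | (~R -> P) = T | T = T
Hence #1 is true.

#2: This is ~(~S <-> ~Q).

~S = ~T = F
~Q = ~F = T
~S <-> ~Q = F <-> T = F
~(~S <-> ~Q) = ~F = T
So #2 is true.

#3: Parsed as S | (~R <-> ~P)

~R = ~T = F
~P = ~T = F
~R <-> ~P = F <-> F = T
S | (~R <-> ~P) = T | T = T
Thus #3 is true.

Count: 3.

3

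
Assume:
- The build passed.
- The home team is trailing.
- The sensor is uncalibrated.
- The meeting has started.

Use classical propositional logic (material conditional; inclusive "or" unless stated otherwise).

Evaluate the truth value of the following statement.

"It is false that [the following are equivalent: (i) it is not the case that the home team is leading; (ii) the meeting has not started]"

Let Q = "the home team is leading" (F), S = "the meeting has started" (T).
Parsed as ¬(¬Q ↔ ¬S)

¬Q = ¬F = T
¬S = ¬T = F
¬Q ↔ ¬S = T ↔ F = F
¬(¬Q ↔ ¬S) = ¬F = T

true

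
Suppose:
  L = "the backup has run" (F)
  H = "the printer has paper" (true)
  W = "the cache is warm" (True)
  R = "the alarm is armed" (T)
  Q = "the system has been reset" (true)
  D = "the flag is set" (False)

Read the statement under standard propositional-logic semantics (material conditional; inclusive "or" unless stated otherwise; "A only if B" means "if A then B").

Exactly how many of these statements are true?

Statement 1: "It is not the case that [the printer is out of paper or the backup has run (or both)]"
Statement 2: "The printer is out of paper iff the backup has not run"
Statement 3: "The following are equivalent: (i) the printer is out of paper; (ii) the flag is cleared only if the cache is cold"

2

Statement 1: Parsed as not (not H or L)

not H = not True = False
not H or L = False or False = False
not (not H or L) = not False = True
So Statement 1 is true.

Statement 2: In symbols: not H iff not L

not H = not True = False
not L = not False = True
not H iff not L = False iff True = False
Thus Statement 2 is false.

Statement 3: In symbols: not H iff (not D -> not W)

not H = not True = False
not D = not False = True
not W = not True = False
not D -> not W = True -> False = False
not H iff (not D -> not W) = False iff False = True
So Statement 3 is true.

Count: 2.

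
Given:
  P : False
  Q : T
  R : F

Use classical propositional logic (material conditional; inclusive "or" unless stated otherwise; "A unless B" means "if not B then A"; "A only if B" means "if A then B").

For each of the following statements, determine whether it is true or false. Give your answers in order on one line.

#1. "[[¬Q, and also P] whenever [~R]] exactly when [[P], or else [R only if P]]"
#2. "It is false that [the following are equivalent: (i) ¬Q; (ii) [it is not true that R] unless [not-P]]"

#1 false / #2 true

#1: Parsed as (~R -> (~Q & P)) <-> (P | (R -> P))

~R = ~F = T
~Q = ~T = F
~Q & P = F & F = F
~R -> (~Q & P) = T -> F = F
R -> P = F -> F = T
P | (R -> P) = F | T = T
(~R -> (~Q & P)) <-> (P | (R -> P)) = F <-> T = F
So #1 is false.

#2: In symbols: ~(~Q <-> (~R | ~P))

~Q = ~T = F
~R = ~F = T
~P = ~F = T
~R | ~P = T | T = T
~Q <-> (~R | ~P) = F <-> T = F
~(~Q <-> (~R | ~P)) = ~F = T
Thus #2 is true.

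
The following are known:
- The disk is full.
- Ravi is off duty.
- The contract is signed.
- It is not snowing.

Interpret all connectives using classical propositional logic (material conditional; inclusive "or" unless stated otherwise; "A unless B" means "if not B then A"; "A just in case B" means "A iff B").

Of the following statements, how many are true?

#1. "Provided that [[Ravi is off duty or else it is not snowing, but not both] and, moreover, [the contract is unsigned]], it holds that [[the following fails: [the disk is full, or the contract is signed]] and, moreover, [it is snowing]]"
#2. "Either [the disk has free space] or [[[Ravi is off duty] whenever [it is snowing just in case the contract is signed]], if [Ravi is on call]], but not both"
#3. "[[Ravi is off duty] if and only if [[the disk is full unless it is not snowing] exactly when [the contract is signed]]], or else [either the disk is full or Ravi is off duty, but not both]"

Let K = "Ravi is on call" (F), G = "it is snowing" (F), D = "the contract is signed" (T), M = "the disk is full" (T).

#1: This is ((¬K ⊕ ¬G) ∧ ¬D) → (¬(M ∨ D) ∧ G).

¬K = ¬F = T
¬G = ¬F = T
¬K ⊕ ¬G = T ⊕ T = F
¬D = ¬T = F
(¬K ⊕ ¬G) ∧ ¬D = F ∧ F = F
M ∨ D = T ∨ T = T
¬(M ∨ D) = ¬T = F
¬(M ∨ D) ∧ G = F ∧ F = F
((¬K ⊕ ¬G) ∧ ¬D) → (¬(M ∨ D) ∧ G) = F → F = T
Thus #1 is true.

#2: Formalization: ¬M ⊕ (K → ((G ↔ D) → ¬K))

¬M = ¬T = F
G ↔ D = F ↔ T = F
¬K = ¬F = T
(G ↔ D) → ¬K = F → T = T
K → ((G ↔ D) → ¬K) = F → T = T
¬M ⊕ (K → ((G ↔ D) → ¬K)) = F ⊕ T = T
Thus #2 is true.

#3: Parsed as (¬K ↔ ((M ∨ ¬G) ↔ D)) ∨ (M ⊕ ¬K)

¬K = ¬F = T
¬G = ¬F = T
M ∨ ¬G = T ∨ T = T
(M ∨ ¬G) ↔ D = T ↔ T = T
¬K ↔ ((M ∨ ¬G) ↔ D) = T ↔ T = T
¬K = ¬F = T
M ⊕ ¬K = T ⊕ T = F
(¬K ↔ ((M ∨ ¬G) ↔ D)) ∨ (M ⊕ ¬K) = T ∨ F = T
So #3 is true.

Count: 3.

3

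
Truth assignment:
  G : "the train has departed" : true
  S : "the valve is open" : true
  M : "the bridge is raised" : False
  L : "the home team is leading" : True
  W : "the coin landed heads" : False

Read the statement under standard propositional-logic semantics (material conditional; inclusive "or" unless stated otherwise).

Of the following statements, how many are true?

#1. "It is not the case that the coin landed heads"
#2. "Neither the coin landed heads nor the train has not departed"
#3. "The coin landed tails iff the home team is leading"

#1: Formalization: ~W

~W = ~F = T
So #1 is true.

#2: Parsed as W nor ~G

~G = ~T = F
W nor ~G = F nor F = T
Hence #2 is true.

#3: This is ~W <-> L.

~W = ~F = T
~W <-> L = T <-> T = T
Hence #3 is true.

Count: 3.

3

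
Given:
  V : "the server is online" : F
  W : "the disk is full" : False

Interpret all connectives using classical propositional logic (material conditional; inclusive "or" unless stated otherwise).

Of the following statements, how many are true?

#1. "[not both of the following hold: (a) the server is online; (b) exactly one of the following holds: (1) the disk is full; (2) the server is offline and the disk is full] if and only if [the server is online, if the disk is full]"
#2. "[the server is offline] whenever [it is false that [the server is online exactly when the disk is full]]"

2

#1: This is (V nand (W xor (~V & W))) <-> (W -> V).

~V = ~F = T
~V & W = T & F = F
W xor (~V & W) = F xor F = F
V nand (W xor (~V & W)) = F nand F = T
W -> V = F -> F = T
(V nand (W xor (~V & W))) <-> (W -> V) = T <-> T = T
Thus #1 is true.

#2: In symbols: ~(V <-> W) -> ~V

V <-> W = F <-> F = T
~(V <-> W) = ~T = F
~V = ~F = T
~(V <-> W) -> ~V = F -> T = T
Hence #2 is true.

Count: 2.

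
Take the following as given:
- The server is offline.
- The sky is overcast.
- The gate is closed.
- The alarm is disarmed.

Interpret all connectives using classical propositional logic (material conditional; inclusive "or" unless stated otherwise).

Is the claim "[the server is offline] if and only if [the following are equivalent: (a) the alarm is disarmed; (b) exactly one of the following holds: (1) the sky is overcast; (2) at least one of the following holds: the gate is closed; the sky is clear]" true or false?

false

Let S = "the server is online" (False), D = "the alarm is armed" (False), N = "the sky is overcast" (True), K = "the gate is open" (False).
This is not S iff (not D iff (N xor (not K or not N))).

not S = not False = True
not D = not False = True
not K = not False = True
not N = not True = False
not K or not N = True or False = True
N xor (not K or not N) = True xor True = False
not D iff (N xor (not K or not N)) = True iff False = False
not S iff (not D iff (N xor (not K or not N))) = True iff False = False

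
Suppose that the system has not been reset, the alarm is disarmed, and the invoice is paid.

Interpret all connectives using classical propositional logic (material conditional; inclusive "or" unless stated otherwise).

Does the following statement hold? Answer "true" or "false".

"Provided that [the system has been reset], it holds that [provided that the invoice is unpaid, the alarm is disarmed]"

Let P = "the system has been reset" (F), R = "the invoice is paid" (T), Q = "the alarm is armed" (F).
Parsed as P → (¬R → ¬Q)

¬R = ¬T = F
¬Q = ¬F = T
¬R → ¬Q = F → T = T
P → (¬R → ¬Q) = F → T = T

True.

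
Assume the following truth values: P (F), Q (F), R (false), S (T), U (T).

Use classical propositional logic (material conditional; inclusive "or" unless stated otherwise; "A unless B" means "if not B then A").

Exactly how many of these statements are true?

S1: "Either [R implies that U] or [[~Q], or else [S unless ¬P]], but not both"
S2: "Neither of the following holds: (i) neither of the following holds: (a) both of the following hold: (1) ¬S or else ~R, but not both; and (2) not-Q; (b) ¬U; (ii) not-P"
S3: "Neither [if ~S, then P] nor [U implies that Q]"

S1: In symbols: (R -> U) xor (~Q | (S | ~P))

R -> U = F -> T = T
~Q = ~F = T
~P = ~F = T
S | ~P = T | T = T
~Q | (S | ~P) = T | T = T
(R -> U) xor (~Q | (S | ~P)) = T xor T = F
So S1 is false.

S2: In symbols: (((~S xor ~R) & ~Q) nor ~U) nor ~P

~S = ~T = F
~R = ~F = T
~S xor ~R = F xor T = T
~Q = ~F = T
(~S xor ~R) & ~Q = T & T = T
~U = ~T = F
((~S xor ~R) & ~Q) nor ~U = T nor F = F
~P = ~F = T
(((~S xor ~R) & ~Q) nor ~U) nor ~P = F nor T = F
Thus S2 is false.

S3: This is (~S -> P) nor (U -> Q).

~S = ~T = F
~S -> P = F -> F = T
U -> Q = T -> F = F
(~S -> P) nor (U -> Q) = T nor F = F
So S3 is false.

0 of the 3 statements are true (none).

0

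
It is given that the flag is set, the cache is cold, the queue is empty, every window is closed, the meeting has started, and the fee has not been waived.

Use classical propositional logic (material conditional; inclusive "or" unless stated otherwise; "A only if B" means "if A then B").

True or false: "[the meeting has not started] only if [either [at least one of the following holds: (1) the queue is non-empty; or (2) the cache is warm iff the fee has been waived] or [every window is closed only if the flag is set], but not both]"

The statement is true.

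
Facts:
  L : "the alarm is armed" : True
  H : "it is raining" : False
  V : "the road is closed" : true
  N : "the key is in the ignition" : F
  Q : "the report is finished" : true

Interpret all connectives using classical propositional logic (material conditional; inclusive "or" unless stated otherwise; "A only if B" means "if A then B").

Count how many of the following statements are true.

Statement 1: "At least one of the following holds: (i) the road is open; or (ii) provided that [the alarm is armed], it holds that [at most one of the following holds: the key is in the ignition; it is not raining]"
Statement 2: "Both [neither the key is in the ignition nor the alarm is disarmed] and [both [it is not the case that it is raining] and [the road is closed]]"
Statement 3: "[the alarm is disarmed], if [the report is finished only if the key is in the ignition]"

3

Statement 1: In symbols: ~V | (L -> (N nand ~H))

~V = ~T = F
~H = ~F = T
N nand ~H = F nand T = T
L -> (N nand ~H) = T -> T = T
~V | (L -> (N nand ~H)) = F | T = T
Thus Statement 1 is true.

Statement 2: Parsed as (N nor ~L) & (~H & V)

~L = ~T = F
N nor ~L = F nor F = T
~H = ~F = T
~H & V = T & T = T
(N nor ~L) & (~H & V) = T & T = T
So Statement 2 is true.

Statement 3: Parsed as (Q -> N) -> ~L

Q -> N = T -> F = F
~L = ~T = F
(Q -> N) -> ~L = F -> F = T
So Statement 3 is true.

3 of the 3 statements are true.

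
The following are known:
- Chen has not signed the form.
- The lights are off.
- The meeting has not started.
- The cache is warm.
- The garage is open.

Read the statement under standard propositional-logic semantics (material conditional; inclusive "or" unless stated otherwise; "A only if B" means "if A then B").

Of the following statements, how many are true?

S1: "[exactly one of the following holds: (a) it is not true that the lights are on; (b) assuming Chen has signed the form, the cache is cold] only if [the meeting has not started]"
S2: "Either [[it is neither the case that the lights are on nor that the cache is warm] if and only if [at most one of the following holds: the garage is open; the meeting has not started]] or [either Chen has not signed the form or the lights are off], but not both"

Let Q = "the lights are on" (F), P = "Chen has signed the form" (F), S = "the cache is warm" (T), R = "the meeting has started" (F), U = "the garage is closed" (F).

S1: Formalization: (~Q xor (P -> ~S)) -> ~R

~Q = ~F = T
~S = ~T = F
P -> ~S = F -> F = T
~Q xor (P -> ~S) = T xor T = F
~R = ~F = T
(~Q xor (P -> ~S)) -> ~R = F -> T = T
Hence S1 is true.

S2: In symbols: ((Q nor S) <-> (~U nand ~R)) xor (~P | ~Q)

Q nor S = F nor T = F
~U = ~F = T
~R = ~F = T
~U nand ~R = T nand T = F
(Q nor S) <-> (~U nand ~R) = F <-> F = T
~P = ~F = T
~Q = ~F = T
~P | ~Q = T | T = T
((Q nor S) <-> (~U nand ~R)) xor (~P | ~Q) = T xor T = F
Hence S2 is false.

Count: 1.

1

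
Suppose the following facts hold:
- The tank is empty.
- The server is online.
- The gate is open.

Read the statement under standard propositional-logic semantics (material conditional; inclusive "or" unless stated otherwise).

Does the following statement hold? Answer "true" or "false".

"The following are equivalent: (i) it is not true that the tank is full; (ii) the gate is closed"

The statement is false.

Let P = "the tank is full" (False), R = "the gate is open" (True).
In symbols: not P iff not R

not P = not False = True
not R = not True = False
not P iff not R = True iff False = False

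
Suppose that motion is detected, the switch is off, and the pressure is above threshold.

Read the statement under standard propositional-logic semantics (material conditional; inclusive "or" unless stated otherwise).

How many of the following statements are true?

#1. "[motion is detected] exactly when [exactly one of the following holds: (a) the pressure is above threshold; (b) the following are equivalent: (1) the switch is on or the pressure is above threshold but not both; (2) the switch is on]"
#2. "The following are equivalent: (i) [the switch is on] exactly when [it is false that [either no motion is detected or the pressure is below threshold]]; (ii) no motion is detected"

2

Let P = "motion is detected" (T), R = "the pressure is above threshold" (T), Q = "the switch is on" (F).

#1: Formalization: P ↔ (R ⊕ ((Q ⊕ R) ↔ Q))

Q ⊕ R = F ⊕ T = T
(Q ⊕ R) ↔ Q = T ↔ F = F
R ⊕ ((Q ⊕ R) ↔ Q) = T ⊕ F = T
P ↔ (R ⊕ ((Q ⊕ R) ↔ Q)) = T ↔ T = T
Thus #1 is true.

#2: In symbols: (Q ↔ ¬(¬P ∨ ¬R)) ↔ ¬P

¬P = ¬T = F
¬R = ¬T = F
¬P ∨ ¬R = F ∨ F = F
¬(¬P ∨ ¬R) = ¬F = T
Q ↔ ¬(¬P ∨ ¬R) = F ↔ T = F
¬P = ¬T = F
(Q ↔ ¬(¬P ∨ ¬R)) ↔ ¬P = F ↔ F = T
So #2 is true.

True statements: 2 (#1, #2).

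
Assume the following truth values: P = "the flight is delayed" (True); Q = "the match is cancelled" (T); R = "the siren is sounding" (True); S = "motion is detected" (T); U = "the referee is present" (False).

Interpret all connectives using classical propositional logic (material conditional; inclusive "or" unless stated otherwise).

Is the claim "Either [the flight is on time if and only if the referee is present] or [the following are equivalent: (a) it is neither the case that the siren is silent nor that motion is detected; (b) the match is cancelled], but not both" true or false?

true

This is (~P <-> U) xor ((~R nor S) <-> Q).

~P = ~T = F
~P <-> U = F <-> F = T
~R = ~T = F
~R nor S = F nor T = F
(~R nor S) <-> Q = F <-> T = F
(~P <-> U) xor ((~R nor S) <-> Q) = T xor F = T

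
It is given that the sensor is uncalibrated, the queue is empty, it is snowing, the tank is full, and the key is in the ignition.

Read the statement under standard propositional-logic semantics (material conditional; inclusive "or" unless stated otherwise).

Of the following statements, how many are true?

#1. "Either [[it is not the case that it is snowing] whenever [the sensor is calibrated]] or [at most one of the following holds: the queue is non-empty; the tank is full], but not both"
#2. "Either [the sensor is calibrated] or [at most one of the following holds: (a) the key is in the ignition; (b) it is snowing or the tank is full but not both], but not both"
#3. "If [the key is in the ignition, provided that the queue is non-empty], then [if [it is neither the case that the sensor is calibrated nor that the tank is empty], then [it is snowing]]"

2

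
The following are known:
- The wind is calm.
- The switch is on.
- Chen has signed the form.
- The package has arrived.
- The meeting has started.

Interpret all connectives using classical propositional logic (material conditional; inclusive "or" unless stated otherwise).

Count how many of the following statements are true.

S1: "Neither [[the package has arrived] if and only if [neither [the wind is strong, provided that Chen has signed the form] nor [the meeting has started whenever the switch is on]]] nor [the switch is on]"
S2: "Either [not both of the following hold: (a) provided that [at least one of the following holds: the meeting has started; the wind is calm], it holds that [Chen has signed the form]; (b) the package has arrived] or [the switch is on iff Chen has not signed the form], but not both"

Let S = "the package has arrived" (True), R = "Chen has signed the form" (True), P = "the wind is strong" (False), Q = "the switch is on" (True), U = "the meeting has started" (True).

S1: In symbols: (S iff ((R -> P) nor (Q -> U))) nor Q

R -> P = True -> False = False
Q -> U = True -> True = True
(R -> P) nor (Q -> U) = False nor True = False
S iff ((R -> P) nor (Q -> U)) = True iff False = False
(S iff ((R -> P) nor (Q -> U))) nor Q = False nor True = False
Thus S1 is false.

S2: Parsed as (((U or not P) -> R) nand S) xor (Q iff not R)

not P = not False = True
U or not P = True or True = True
(U or not P) -> R = True -> True = True
((U or not P) -> R) nand S = True nand True = False
not R = not True = False
Q iff not R = True iff False = False
(((U or not P) -> R) nand S) xor (Q iff not R) = False xor False = False
Thus S2 is false.

Count: 0.

0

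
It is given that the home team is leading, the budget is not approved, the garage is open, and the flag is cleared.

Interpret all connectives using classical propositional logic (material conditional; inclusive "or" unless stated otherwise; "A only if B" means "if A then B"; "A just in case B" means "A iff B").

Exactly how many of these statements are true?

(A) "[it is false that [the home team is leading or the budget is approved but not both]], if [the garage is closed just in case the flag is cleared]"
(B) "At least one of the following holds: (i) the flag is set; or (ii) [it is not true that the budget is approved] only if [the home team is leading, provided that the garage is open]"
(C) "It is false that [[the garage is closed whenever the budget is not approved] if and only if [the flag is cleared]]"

3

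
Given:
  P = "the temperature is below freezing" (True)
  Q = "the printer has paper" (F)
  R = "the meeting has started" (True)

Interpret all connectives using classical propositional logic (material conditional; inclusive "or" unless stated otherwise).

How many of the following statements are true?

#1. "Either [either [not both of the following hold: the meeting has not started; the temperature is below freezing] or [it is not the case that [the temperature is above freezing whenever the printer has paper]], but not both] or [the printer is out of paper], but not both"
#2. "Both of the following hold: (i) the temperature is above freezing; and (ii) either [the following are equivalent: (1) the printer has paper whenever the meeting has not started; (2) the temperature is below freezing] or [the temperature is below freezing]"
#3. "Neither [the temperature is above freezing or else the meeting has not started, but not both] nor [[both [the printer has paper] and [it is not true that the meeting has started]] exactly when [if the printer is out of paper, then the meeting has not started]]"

#1: In symbols: ((¬R ↑ P) ⊕ ¬(Q → ¬P)) ⊕ ¬Q

¬R = ¬T = F
¬R ↑ P = F ↑ T = T
¬P = ¬T = F
Q → ¬P = F → F = T
¬(Q → ¬P) = ¬T = F
(¬R ↑ P) ⊕ ¬(Q → ¬P) = T ⊕ F = T
¬Q = ¬F = T
((¬R ↑ P) ⊕ ¬(Q → ¬P)) ⊕ ¬Q = T ⊕ T = F
Thus #1 is false.

#2: In symbols: ¬P ∧ (((¬R → Q) ↔ P) ∨ P)

¬P = ¬T = F
¬R = ¬T = F
¬R → Q = F → F = T
(¬R → Q) ↔ P = T ↔ T = T
((¬R → Q) ↔ P) ∨ P = T ∨ T = T
¬P ∧ (((¬R → Q) ↔ P) ∨ P) = F ∧ T = F
Hence #2 is false.

#3: This is (¬P ⊕ ¬R) ↓ ((Q ∧ ¬R) ↔ (¬Q → ¬R)).

¬P = ¬T = F
¬R = ¬T = F
¬P ⊕ ¬R = F ⊕ F = F
¬R = ¬T = F
Q ∧ ¬R = F ∧ F = F
¬Q = ¬F = T
¬R = ¬T = F
¬Q → ¬R = T → F = F
(Q ∧ ¬R) ↔ (¬Q → ¬R) = F ↔ F = T
(¬P ⊕ ¬R) ↓ ((Q ∧ ¬R) ↔ (¬Q → ¬R)) = F ↓ T = F
So #3 is false.

True statements: 0 (none).

0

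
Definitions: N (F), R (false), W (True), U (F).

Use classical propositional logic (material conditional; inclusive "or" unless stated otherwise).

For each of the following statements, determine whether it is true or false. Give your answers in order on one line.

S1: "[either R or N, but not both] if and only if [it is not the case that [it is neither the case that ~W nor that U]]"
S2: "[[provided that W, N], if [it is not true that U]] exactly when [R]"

S1 true / S2 true

S1: Parsed as (R xor N) iff not (not W nor U)

R xor N = False xor False = False
not W = not True = False
not W nor U = False nor False = True
not (not W nor U) = not True = False
(R xor N) iff not (not W nor U) = False iff False = True
Thus S1 is true.

S2: In symbols: (not U -> (W -> N)) iff R

not U = not False = True
W -> N = True -> False = False
not U -> (W -> N) = True -> False = False
(not U -> (W -> N)) iff R = False iff False = True
Thus S2 is true.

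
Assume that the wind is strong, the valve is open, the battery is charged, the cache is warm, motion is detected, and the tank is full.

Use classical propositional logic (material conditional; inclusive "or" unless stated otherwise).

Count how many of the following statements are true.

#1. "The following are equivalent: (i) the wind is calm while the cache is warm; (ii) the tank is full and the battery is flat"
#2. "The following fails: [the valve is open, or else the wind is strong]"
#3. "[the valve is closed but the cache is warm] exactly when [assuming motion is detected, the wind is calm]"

2

Let D = "the wind is strong" (True), W = "the cache is warm" (True), H = "the tank is full" (True), K = "the battery is charged" (True), U = "the valve is open" (True), R = "motion is detected" (True).

#1: Parsed as (not D and W) iff (H and not K)

not D = not True = False
not D and W = False and True = False
not K = not True = False
H and not K = True and False = False
(not D and W) iff (H and not K) = False iff False = True
Thus #1 is true.

#2: In symbols: not (U or D)

U or D = True or True = True
not (U or D) = not True = False
Thus #2 is false.

#3: This is (not U and W) iff (R -> not D).

not U = not True = False
not U and W = False and True = False
not D = not True = False
R -> not D = True -> False = False
(not U and W) iff (R -> not D) = False iff False = True
Hence #3 is true.

Count: 2.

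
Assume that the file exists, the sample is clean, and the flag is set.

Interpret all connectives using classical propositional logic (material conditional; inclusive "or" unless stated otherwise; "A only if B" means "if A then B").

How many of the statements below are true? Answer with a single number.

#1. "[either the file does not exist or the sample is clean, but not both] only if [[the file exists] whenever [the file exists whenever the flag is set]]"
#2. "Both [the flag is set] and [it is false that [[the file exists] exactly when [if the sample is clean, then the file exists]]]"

1

Let G = "the file exists" (True), U = "the sample is contaminated" (False), N = "the flag is set" (True).

#1: This is (not G xor not U) -> ((N -> G) -> G).

not G = not True = False
not U = not False = True
not G xor not U = False xor True = True
N -> G = True -> True = True
(N -> G) -> G = True -> True = True
(not G xor not U) -> ((N -> G) -> G) = True -> True = True
So #1 is true.

#2: In symbols: N and not (G iff (not U -> G))

not U = not False = True
not U -> G = True -> True = True
G iff (not U -> G) = True iff True = True
not (G iff (not U -> G)) = not True = False
N and not (G iff (not U -> G)) = True and False = False
Thus #2 is false.

Count: 1.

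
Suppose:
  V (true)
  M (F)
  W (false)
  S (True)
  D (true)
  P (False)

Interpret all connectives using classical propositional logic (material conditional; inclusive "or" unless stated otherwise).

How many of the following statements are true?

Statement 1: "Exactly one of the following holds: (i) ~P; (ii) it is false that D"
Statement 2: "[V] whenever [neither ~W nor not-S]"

Statement 1: Formalization: ~P xor ~D

~P = ~F = T
~D = ~T = F
~P xor ~D = T xor F = T
Hence Statement 1 is true.

Statement 2: This is (~W nor ~S) -> V.

~W = ~F = T
~S = ~T = F
~W nor ~S = T nor F = F
(~W nor ~S) -> V = F -> T = T
Hence Statement 2 is true.

2 of the 2 statements are true (Statement 1, Statement 2).

2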